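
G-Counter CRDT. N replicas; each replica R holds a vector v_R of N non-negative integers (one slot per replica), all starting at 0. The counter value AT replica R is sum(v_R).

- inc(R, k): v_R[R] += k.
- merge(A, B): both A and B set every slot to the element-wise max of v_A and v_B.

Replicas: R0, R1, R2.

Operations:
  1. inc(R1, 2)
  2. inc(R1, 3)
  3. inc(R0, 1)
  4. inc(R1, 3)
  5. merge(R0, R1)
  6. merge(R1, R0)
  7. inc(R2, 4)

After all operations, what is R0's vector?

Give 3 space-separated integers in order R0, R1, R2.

Op 1: inc R1 by 2 -> R1=(0,2,0) value=2
Op 2: inc R1 by 3 -> R1=(0,5,0) value=5
Op 3: inc R0 by 1 -> R0=(1,0,0) value=1
Op 4: inc R1 by 3 -> R1=(0,8,0) value=8
Op 5: merge R0<->R1 -> R0=(1,8,0) R1=(1,8,0)
Op 6: merge R1<->R0 -> R1=(1,8,0) R0=(1,8,0)
Op 7: inc R2 by 4 -> R2=(0,0,4) value=4

Answer: 1 8 0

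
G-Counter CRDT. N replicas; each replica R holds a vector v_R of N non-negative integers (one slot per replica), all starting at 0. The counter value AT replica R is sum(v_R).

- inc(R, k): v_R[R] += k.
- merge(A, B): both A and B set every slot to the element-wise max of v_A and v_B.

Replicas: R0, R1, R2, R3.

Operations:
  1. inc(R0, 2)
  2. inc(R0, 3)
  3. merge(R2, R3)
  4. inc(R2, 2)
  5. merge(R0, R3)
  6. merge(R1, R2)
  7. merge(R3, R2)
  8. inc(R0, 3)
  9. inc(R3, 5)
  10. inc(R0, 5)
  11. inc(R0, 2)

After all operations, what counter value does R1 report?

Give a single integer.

Op 1: inc R0 by 2 -> R0=(2,0,0,0) value=2
Op 2: inc R0 by 3 -> R0=(5,0,0,0) value=5
Op 3: merge R2<->R3 -> R2=(0,0,0,0) R3=(0,0,0,0)
Op 4: inc R2 by 2 -> R2=(0,0,2,0) value=2
Op 5: merge R0<->R3 -> R0=(5,0,0,0) R3=(5,0,0,0)
Op 6: merge R1<->R2 -> R1=(0,0,2,0) R2=(0,0,2,0)
Op 7: merge R3<->R2 -> R3=(5,0,2,0) R2=(5,0,2,0)
Op 8: inc R0 by 3 -> R0=(8,0,0,0) value=8
Op 9: inc R3 by 5 -> R3=(5,0,2,5) value=12
Op 10: inc R0 by 5 -> R0=(13,0,0,0) value=13
Op 11: inc R0 by 2 -> R0=(15,0,0,0) value=15

Answer: 2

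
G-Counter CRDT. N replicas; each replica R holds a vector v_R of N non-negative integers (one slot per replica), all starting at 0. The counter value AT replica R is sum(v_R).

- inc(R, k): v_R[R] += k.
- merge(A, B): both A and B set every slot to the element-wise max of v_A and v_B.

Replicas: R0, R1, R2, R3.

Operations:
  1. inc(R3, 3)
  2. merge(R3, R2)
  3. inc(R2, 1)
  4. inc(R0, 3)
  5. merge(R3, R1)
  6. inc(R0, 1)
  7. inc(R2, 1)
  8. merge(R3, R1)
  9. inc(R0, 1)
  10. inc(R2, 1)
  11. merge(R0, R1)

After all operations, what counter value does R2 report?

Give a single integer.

Op 1: inc R3 by 3 -> R3=(0,0,0,3) value=3
Op 2: merge R3<->R2 -> R3=(0,0,0,3) R2=(0,0,0,3)
Op 3: inc R2 by 1 -> R2=(0,0,1,3) value=4
Op 4: inc R0 by 3 -> R0=(3,0,0,0) value=3
Op 5: merge R3<->R1 -> R3=(0,0,0,3) R1=(0,0,0,3)
Op 6: inc R0 by 1 -> R0=(4,0,0,0) value=4
Op 7: inc R2 by 1 -> R2=(0,0,2,3) value=5
Op 8: merge R3<->R1 -> R3=(0,0,0,3) R1=(0,0,0,3)
Op 9: inc R0 by 1 -> R0=(5,0,0,0) value=5
Op 10: inc R2 by 1 -> R2=(0,0,3,3) value=6
Op 11: merge R0<->R1 -> R0=(5,0,0,3) R1=(5,0,0,3)

Answer: 6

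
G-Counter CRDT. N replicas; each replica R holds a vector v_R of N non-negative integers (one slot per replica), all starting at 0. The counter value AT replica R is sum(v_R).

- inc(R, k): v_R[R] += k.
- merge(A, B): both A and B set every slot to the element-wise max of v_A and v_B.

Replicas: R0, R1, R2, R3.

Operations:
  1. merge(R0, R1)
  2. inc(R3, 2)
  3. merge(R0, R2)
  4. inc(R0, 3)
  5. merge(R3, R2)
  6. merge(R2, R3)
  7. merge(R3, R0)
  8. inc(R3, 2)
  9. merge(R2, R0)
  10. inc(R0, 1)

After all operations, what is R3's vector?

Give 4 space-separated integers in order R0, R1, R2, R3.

Op 1: merge R0<->R1 -> R0=(0,0,0,0) R1=(0,0,0,0)
Op 2: inc R3 by 2 -> R3=(0,0,0,2) value=2
Op 3: merge R0<->R2 -> R0=(0,0,0,0) R2=(0,0,0,0)
Op 4: inc R0 by 3 -> R0=(3,0,0,0) value=3
Op 5: merge R3<->R2 -> R3=(0,0,0,2) R2=(0,0,0,2)
Op 6: merge R2<->R3 -> R2=(0,0,0,2) R3=(0,0,0,2)
Op 7: merge R3<->R0 -> R3=(3,0,0,2) R0=(3,0,0,2)
Op 8: inc R3 by 2 -> R3=(3,0,0,4) value=7
Op 9: merge R2<->R0 -> R2=(3,0,0,2) R0=(3,0,0,2)
Op 10: inc R0 by 1 -> R0=(4,0,0,2) value=6

Answer: 3 0 0 4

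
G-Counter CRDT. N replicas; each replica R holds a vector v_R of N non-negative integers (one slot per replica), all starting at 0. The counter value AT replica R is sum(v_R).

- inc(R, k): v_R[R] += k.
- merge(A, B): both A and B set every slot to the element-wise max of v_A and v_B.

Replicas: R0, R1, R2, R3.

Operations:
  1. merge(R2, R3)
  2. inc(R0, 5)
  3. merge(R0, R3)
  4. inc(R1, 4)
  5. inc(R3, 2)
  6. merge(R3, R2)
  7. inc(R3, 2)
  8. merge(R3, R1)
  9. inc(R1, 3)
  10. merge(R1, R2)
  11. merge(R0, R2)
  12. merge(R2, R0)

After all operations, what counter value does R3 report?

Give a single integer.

Answer: 13

Derivation:
Op 1: merge R2<->R3 -> R2=(0,0,0,0) R3=(0,0,0,0)
Op 2: inc R0 by 5 -> R0=(5,0,0,0) value=5
Op 3: merge R0<->R3 -> R0=(5,0,0,0) R3=(5,0,0,0)
Op 4: inc R1 by 4 -> R1=(0,4,0,0) value=4
Op 5: inc R3 by 2 -> R3=(5,0,0,2) value=7
Op 6: merge R3<->R2 -> R3=(5,0,0,2) R2=(5,0,0,2)
Op 7: inc R3 by 2 -> R3=(5,0,0,4) value=9
Op 8: merge R3<->R1 -> R3=(5,4,0,4) R1=(5,4,0,4)
Op 9: inc R1 by 3 -> R1=(5,7,0,4) value=16
Op 10: merge R1<->R2 -> R1=(5,7,0,4) R2=(5,7,0,4)
Op 11: merge R0<->R2 -> R0=(5,7,0,4) R2=(5,7,0,4)
Op 12: merge R2<->R0 -> R2=(5,7,0,4) R0=(5,7,0,4)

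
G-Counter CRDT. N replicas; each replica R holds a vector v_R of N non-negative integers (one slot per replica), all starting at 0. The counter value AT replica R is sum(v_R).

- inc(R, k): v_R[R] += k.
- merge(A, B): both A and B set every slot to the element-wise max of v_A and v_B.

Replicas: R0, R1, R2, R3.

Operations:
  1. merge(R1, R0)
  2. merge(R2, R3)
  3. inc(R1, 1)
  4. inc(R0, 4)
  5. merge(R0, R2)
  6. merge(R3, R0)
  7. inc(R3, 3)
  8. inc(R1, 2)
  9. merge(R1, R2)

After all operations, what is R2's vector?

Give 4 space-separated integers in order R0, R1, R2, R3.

Answer: 4 3 0 0

Derivation:
Op 1: merge R1<->R0 -> R1=(0,0,0,0) R0=(0,0,0,0)
Op 2: merge R2<->R3 -> R2=(0,0,0,0) R3=(0,0,0,0)
Op 3: inc R1 by 1 -> R1=(0,1,0,0) value=1
Op 4: inc R0 by 4 -> R0=(4,0,0,0) value=4
Op 5: merge R0<->R2 -> R0=(4,0,0,0) R2=(4,0,0,0)
Op 6: merge R3<->R0 -> R3=(4,0,0,0) R0=(4,0,0,0)
Op 7: inc R3 by 3 -> R3=(4,0,0,3) value=7
Op 8: inc R1 by 2 -> R1=(0,3,0,0) value=3
Op 9: merge R1<->R2 -> R1=(4,3,0,0) R2=(4,3,0,0)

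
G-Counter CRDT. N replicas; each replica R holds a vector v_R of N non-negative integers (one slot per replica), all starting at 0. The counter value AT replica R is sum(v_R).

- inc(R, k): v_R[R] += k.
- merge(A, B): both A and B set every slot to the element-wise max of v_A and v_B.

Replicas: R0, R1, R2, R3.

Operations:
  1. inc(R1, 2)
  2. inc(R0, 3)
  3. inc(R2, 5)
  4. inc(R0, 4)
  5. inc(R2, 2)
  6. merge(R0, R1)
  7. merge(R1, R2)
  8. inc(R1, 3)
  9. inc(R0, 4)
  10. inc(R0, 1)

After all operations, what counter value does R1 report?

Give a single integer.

Answer: 19

Derivation:
Op 1: inc R1 by 2 -> R1=(0,2,0,0) value=2
Op 2: inc R0 by 3 -> R0=(3,0,0,0) value=3
Op 3: inc R2 by 5 -> R2=(0,0,5,0) value=5
Op 4: inc R0 by 4 -> R0=(7,0,0,0) value=7
Op 5: inc R2 by 2 -> R2=(0,0,7,0) value=7
Op 6: merge R0<->R1 -> R0=(7,2,0,0) R1=(7,2,0,0)
Op 7: merge R1<->R2 -> R1=(7,2,7,0) R2=(7,2,7,0)
Op 8: inc R1 by 3 -> R1=(7,5,7,0) value=19
Op 9: inc R0 by 4 -> R0=(11,2,0,0) value=13
Op 10: inc R0 by 1 -> R0=(12,2,0,0) value=14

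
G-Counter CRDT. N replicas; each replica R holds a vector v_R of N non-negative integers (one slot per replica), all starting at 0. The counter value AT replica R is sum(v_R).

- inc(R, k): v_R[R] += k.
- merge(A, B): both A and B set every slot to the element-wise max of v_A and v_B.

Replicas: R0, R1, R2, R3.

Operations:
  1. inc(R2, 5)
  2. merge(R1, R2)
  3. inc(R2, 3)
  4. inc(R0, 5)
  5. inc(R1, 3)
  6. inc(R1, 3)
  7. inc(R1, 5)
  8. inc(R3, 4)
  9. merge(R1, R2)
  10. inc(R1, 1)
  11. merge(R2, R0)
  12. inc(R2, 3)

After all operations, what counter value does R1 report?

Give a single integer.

Answer: 20

Derivation:
Op 1: inc R2 by 5 -> R2=(0,0,5,0) value=5
Op 2: merge R1<->R2 -> R1=(0,0,5,0) R2=(0,0,5,0)
Op 3: inc R2 by 3 -> R2=(0,0,8,0) value=8
Op 4: inc R0 by 5 -> R0=(5,0,0,0) value=5
Op 5: inc R1 by 3 -> R1=(0,3,5,0) value=8
Op 6: inc R1 by 3 -> R1=(0,6,5,0) value=11
Op 7: inc R1 by 5 -> R1=(0,11,5,0) value=16
Op 8: inc R3 by 4 -> R3=(0,0,0,4) value=4
Op 9: merge R1<->R2 -> R1=(0,11,8,0) R2=(0,11,8,0)
Op 10: inc R1 by 1 -> R1=(0,12,8,0) value=20
Op 11: merge R2<->R0 -> R2=(5,11,8,0) R0=(5,11,8,0)
Op 12: inc R2 by 3 -> R2=(5,11,11,0) value=27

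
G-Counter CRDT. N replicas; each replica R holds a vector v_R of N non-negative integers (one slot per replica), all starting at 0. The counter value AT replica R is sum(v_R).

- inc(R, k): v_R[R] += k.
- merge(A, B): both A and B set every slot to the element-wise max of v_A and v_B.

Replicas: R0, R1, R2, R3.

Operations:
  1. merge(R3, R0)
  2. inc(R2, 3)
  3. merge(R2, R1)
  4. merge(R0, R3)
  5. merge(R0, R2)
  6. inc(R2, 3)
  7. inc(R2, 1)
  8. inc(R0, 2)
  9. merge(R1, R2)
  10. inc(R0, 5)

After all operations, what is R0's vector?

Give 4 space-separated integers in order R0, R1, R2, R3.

Op 1: merge R3<->R0 -> R3=(0,0,0,0) R0=(0,0,0,0)
Op 2: inc R2 by 3 -> R2=(0,0,3,0) value=3
Op 3: merge R2<->R1 -> R2=(0,0,3,0) R1=(0,0,3,0)
Op 4: merge R0<->R3 -> R0=(0,0,0,0) R3=(0,0,0,0)
Op 5: merge R0<->R2 -> R0=(0,0,3,0) R2=(0,0,3,0)
Op 6: inc R2 by 3 -> R2=(0,0,6,0) value=6
Op 7: inc R2 by 1 -> R2=(0,0,7,0) value=7
Op 8: inc R0 by 2 -> R0=(2,0,3,0) value=5
Op 9: merge R1<->R2 -> R1=(0,0,7,0) R2=(0,0,7,0)
Op 10: inc R0 by 5 -> R0=(7,0,3,0) value=10

Answer: 7 0 3 0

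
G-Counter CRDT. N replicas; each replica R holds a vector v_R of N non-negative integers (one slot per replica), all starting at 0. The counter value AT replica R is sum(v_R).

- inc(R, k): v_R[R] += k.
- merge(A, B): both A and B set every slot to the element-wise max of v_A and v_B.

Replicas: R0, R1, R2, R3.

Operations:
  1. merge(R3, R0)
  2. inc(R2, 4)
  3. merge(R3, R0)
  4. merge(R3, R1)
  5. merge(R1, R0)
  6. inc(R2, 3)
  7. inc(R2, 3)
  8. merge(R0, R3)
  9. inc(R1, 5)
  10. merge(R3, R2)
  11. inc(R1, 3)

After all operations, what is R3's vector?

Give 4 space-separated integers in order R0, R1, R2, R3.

Answer: 0 0 10 0

Derivation:
Op 1: merge R3<->R0 -> R3=(0,0,0,0) R0=(0,0,0,0)
Op 2: inc R2 by 4 -> R2=(0,0,4,0) value=4
Op 3: merge R3<->R0 -> R3=(0,0,0,0) R0=(0,0,0,0)
Op 4: merge R3<->R1 -> R3=(0,0,0,0) R1=(0,0,0,0)
Op 5: merge R1<->R0 -> R1=(0,0,0,0) R0=(0,0,0,0)
Op 6: inc R2 by 3 -> R2=(0,0,7,0) value=7
Op 7: inc R2 by 3 -> R2=(0,0,10,0) value=10
Op 8: merge R0<->R3 -> R0=(0,0,0,0) R3=(0,0,0,0)
Op 9: inc R1 by 5 -> R1=(0,5,0,0) value=5
Op 10: merge R3<->R2 -> R3=(0,0,10,0) R2=(0,0,10,0)
Op 11: inc R1 by 3 -> R1=(0,8,0,0) value=8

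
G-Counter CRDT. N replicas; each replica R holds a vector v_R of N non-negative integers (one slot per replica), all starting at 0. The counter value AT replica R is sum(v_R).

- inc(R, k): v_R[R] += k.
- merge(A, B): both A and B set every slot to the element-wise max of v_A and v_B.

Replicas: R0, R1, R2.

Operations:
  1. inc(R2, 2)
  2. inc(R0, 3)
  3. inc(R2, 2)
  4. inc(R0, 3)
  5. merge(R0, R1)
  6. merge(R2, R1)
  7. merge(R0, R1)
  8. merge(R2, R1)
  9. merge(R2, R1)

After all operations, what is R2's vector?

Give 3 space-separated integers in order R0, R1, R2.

Answer: 6 0 4

Derivation:
Op 1: inc R2 by 2 -> R2=(0,0,2) value=2
Op 2: inc R0 by 3 -> R0=(3,0,0) value=3
Op 3: inc R2 by 2 -> R2=(0,0,4) value=4
Op 4: inc R0 by 3 -> R0=(6,0,0) value=6
Op 5: merge R0<->R1 -> R0=(6,0,0) R1=(6,0,0)
Op 6: merge R2<->R1 -> R2=(6,0,4) R1=(6,0,4)
Op 7: merge R0<->R1 -> R0=(6,0,4) R1=(6,0,4)
Op 8: merge R2<->R1 -> R2=(6,0,4) R1=(6,0,4)
Op 9: merge R2<->R1 -> R2=(6,0,4) R1=(6,0,4)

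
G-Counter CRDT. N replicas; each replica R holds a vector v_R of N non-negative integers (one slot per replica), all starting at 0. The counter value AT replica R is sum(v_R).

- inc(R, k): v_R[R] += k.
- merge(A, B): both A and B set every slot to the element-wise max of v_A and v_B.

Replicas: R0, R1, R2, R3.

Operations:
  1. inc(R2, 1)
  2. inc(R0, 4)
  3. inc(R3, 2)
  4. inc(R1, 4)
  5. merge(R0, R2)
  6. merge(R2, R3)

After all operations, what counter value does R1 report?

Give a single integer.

Answer: 4

Derivation:
Op 1: inc R2 by 1 -> R2=(0,0,1,0) value=1
Op 2: inc R0 by 4 -> R0=(4,0,0,0) value=4
Op 3: inc R3 by 2 -> R3=(0,0,0,2) value=2
Op 4: inc R1 by 4 -> R1=(0,4,0,0) value=4
Op 5: merge R0<->R2 -> R0=(4,0,1,0) R2=(4,0,1,0)
Op 6: merge R2<->R3 -> R2=(4,0,1,2) R3=(4,0,1,2)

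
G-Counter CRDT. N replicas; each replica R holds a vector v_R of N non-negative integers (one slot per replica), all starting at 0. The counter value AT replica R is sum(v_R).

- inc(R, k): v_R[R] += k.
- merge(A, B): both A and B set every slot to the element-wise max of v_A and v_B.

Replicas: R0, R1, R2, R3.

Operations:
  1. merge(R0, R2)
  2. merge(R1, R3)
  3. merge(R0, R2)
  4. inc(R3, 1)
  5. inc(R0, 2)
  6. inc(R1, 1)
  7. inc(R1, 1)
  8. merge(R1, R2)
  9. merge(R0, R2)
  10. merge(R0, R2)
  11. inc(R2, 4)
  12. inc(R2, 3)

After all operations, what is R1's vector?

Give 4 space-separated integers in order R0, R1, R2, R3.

Op 1: merge R0<->R2 -> R0=(0,0,0,0) R2=(0,0,0,0)
Op 2: merge R1<->R3 -> R1=(0,0,0,0) R3=(0,0,0,0)
Op 3: merge R0<->R2 -> R0=(0,0,0,0) R2=(0,0,0,0)
Op 4: inc R3 by 1 -> R3=(0,0,0,1) value=1
Op 5: inc R0 by 2 -> R0=(2,0,0,0) value=2
Op 6: inc R1 by 1 -> R1=(0,1,0,0) value=1
Op 7: inc R1 by 1 -> R1=(0,2,0,0) value=2
Op 8: merge R1<->R2 -> R1=(0,2,0,0) R2=(0,2,0,0)
Op 9: merge R0<->R2 -> R0=(2,2,0,0) R2=(2,2,0,0)
Op 10: merge R0<->R2 -> R0=(2,2,0,0) R2=(2,2,0,0)
Op 11: inc R2 by 4 -> R2=(2,2,4,0) value=8
Op 12: inc R2 by 3 -> R2=(2,2,7,0) value=11

Answer: 0 2 0 0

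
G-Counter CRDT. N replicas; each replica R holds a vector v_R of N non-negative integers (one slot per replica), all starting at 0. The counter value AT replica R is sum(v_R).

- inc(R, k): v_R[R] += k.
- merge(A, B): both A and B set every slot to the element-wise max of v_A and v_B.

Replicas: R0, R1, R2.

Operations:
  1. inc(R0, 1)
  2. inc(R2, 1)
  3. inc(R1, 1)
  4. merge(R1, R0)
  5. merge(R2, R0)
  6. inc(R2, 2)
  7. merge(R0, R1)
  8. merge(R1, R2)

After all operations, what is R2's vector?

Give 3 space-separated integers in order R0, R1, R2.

Op 1: inc R0 by 1 -> R0=(1,0,0) value=1
Op 2: inc R2 by 1 -> R2=(0,0,1) value=1
Op 3: inc R1 by 1 -> R1=(0,1,0) value=1
Op 4: merge R1<->R0 -> R1=(1,1,0) R0=(1,1,0)
Op 5: merge R2<->R0 -> R2=(1,1,1) R0=(1,1,1)
Op 6: inc R2 by 2 -> R2=(1,1,3) value=5
Op 7: merge R0<->R1 -> R0=(1,1,1) R1=(1,1,1)
Op 8: merge R1<->R2 -> R1=(1,1,3) R2=(1,1,3)

Answer: 1 1 3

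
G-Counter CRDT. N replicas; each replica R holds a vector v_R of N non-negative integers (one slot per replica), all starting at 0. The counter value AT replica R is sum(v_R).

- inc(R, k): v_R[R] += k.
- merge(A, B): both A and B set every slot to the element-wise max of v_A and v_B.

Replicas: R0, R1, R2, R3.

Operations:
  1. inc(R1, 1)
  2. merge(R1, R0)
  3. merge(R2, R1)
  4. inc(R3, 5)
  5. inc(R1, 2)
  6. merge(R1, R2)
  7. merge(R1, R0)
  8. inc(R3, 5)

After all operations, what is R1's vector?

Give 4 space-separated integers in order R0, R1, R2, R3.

Answer: 0 3 0 0

Derivation:
Op 1: inc R1 by 1 -> R1=(0,1,0,0) value=1
Op 2: merge R1<->R0 -> R1=(0,1,0,0) R0=(0,1,0,0)
Op 3: merge R2<->R1 -> R2=(0,1,0,0) R1=(0,1,0,0)
Op 4: inc R3 by 5 -> R3=(0,0,0,5) value=5
Op 5: inc R1 by 2 -> R1=(0,3,0,0) value=3
Op 6: merge R1<->R2 -> R1=(0,3,0,0) R2=(0,3,0,0)
Op 7: merge R1<->R0 -> R1=(0,3,0,0) R0=(0,3,0,0)
Op 8: inc R3 by 5 -> R3=(0,0,0,10) value=10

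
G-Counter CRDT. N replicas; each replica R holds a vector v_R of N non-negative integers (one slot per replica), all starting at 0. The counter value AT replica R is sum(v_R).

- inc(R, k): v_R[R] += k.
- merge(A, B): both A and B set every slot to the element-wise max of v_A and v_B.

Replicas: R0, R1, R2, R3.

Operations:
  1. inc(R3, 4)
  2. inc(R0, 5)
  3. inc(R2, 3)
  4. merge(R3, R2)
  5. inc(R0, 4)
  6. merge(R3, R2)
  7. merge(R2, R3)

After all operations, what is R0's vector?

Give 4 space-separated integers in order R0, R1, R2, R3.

Answer: 9 0 0 0

Derivation:
Op 1: inc R3 by 4 -> R3=(0,0,0,4) value=4
Op 2: inc R0 by 5 -> R0=(5,0,0,0) value=5
Op 3: inc R2 by 3 -> R2=(0,0,3,0) value=3
Op 4: merge R3<->R2 -> R3=(0,0,3,4) R2=(0,0,3,4)
Op 5: inc R0 by 4 -> R0=(9,0,0,0) value=9
Op 6: merge R3<->R2 -> R3=(0,0,3,4) R2=(0,0,3,4)
Op 7: merge R2<->R3 -> R2=(0,0,3,4) R3=(0,0,3,4)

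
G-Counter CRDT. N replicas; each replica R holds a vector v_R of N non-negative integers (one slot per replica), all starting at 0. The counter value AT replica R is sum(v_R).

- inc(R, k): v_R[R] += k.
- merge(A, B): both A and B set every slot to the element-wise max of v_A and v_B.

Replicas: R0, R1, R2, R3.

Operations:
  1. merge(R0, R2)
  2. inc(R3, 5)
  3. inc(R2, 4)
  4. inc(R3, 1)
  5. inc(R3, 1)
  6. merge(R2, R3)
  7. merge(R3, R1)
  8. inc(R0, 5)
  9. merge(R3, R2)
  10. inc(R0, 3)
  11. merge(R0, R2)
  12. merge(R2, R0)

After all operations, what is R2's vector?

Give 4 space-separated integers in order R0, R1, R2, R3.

Op 1: merge R0<->R2 -> R0=(0,0,0,0) R2=(0,0,0,0)
Op 2: inc R3 by 5 -> R3=(0,0,0,5) value=5
Op 3: inc R2 by 4 -> R2=(0,0,4,0) value=4
Op 4: inc R3 by 1 -> R3=(0,0,0,6) value=6
Op 5: inc R3 by 1 -> R3=(0,0,0,7) value=7
Op 6: merge R2<->R3 -> R2=(0,0,4,7) R3=(0,0,4,7)
Op 7: merge R3<->R1 -> R3=(0,0,4,7) R1=(0,0,4,7)
Op 8: inc R0 by 5 -> R0=(5,0,0,0) value=5
Op 9: merge R3<->R2 -> R3=(0,0,4,7) R2=(0,0,4,7)
Op 10: inc R0 by 3 -> R0=(8,0,0,0) value=8
Op 11: merge R0<->R2 -> R0=(8,0,4,7) R2=(8,0,4,7)
Op 12: merge R2<->R0 -> R2=(8,0,4,7) R0=(8,0,4,7)

Answer: 8 0 4 7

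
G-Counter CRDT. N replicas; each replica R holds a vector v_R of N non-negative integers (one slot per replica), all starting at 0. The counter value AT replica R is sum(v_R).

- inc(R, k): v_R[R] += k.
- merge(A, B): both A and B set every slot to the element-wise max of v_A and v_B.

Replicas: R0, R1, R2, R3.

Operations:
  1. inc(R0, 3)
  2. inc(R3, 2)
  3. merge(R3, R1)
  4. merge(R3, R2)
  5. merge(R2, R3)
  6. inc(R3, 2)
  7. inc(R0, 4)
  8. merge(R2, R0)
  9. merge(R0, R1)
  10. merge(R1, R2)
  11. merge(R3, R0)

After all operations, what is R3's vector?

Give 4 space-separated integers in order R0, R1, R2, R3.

Op 1: inc R0 by 3 -> R0=(3,0,0,0) value=3
Op 2: inc R3 by 2 -> R3=(0,0,0,2) value=2
Op 3: merge R3<->R1 -> R3=(0,0,0,2) R1=(0,0,0,2)
Op 4: merge R3<->R2 -> R3=(0,0,0,2) R2=(0,0,0,2)
Op 5: merge R2<->R3 -> R2=(0,0,0,2) R3=(0,0,0,2)
Op 6: inc R3 by 2 -> R3=(0,0,0,4) value=4
Op 7: inc R0 by 4 -> R0=(7,0,0,0) value=7
Op 8: merge R2<->R0 -> R2=(7,0,0,2) R0=(7,0,0,2)
Op 9: merge R0<->R1 -> R0=(7,0,0,2) R1=(7,0,0,2)
Op 10: merge R1<->R2 -> R1=(7,0,0,2) R2=(7,0,0,2)
Op 11: merge R3<->R0 -> R3=(7,0,0,4) R0=(7,0,0,4)

Answer: 7 0 0 4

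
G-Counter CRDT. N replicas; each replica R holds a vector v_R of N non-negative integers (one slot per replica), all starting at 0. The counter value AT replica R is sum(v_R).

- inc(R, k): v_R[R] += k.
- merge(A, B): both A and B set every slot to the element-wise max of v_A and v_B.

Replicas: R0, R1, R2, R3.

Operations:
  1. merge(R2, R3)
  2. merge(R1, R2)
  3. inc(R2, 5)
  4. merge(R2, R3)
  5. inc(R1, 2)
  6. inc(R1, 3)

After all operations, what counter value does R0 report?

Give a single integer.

Op 1: merge R2<->R3 -> R2=(0,0,0,0) R3=(0,0,0,0)
Op 2: merge R1<->R2 -> R1=(0,0,0,0) R2=(0,0,0,0)
Op 3: inc R2 by 5 -> R2=(0,0,5,0) value=5
Op 4: merge R2<->R3 -> R2=(0,0,5,0) R3=(0,0,5,0)
Op 5: inc R1 by 2 -> R1=(0,2,0,0) value=2
Op 6: inc R1 by 3 -> R1=(0,5,0,0) value=5

Answer: 0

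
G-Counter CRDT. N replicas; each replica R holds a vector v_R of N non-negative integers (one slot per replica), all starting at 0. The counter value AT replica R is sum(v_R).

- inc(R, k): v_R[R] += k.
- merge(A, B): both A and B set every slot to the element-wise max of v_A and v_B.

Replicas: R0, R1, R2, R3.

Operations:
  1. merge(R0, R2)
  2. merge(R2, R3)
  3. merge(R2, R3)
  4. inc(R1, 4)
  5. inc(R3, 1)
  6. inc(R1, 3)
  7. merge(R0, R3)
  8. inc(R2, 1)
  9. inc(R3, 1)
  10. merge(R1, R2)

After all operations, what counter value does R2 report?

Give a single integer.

Op 1: merge R0<->R2 -> R0=(0,0,0,0) R2=(0,0,0,0)
Op 2: merge R2<->R3 -> R2=(0,0,0,0) R3=(0,0,0,0)
Op 3: merge R2<->R3 -> R2=(0,0,0,0) R3=(0,0,0,0)
Op 4: inc R1 by 4 -> R1=(0,4,0,0) value=4
Op 5: inc R3 by 1 -> R3=(0,0,0,1) value=1
Op 6: inc R1 by 3 -> R1=(0,7,0,0) value=7
Op 7: merge R0<->R3 -> R0=(0,0,0,1) R3=(0,0,0,1)
Op 8: inc R2 by 1 -> R2=(0,0,1,0) value=1
Op 9: inc R3 by 1 -> R3=(0,0,0,2) value=2
Op 10: merge R1<->R2 -> R1=(0,7,1,0) R2=(0,7,1,0)

Answer: 8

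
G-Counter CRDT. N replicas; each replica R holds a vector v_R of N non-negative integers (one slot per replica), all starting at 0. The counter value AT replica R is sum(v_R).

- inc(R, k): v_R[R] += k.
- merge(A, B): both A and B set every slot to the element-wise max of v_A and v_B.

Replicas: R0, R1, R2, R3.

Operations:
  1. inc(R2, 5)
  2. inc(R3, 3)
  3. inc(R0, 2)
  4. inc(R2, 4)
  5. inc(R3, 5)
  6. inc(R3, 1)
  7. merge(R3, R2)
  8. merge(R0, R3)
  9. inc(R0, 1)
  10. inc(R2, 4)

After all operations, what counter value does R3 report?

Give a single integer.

Answer: 20

Derivation:
Op 1: inc R2 by 5 -> R2=(0,0,5,0) value=5
Op 2: inc R3 by 3 -> R3=(0,0,0,3) value=3
Op 3: inc R0 by 2 -> R0=(2,0,0,0) value=2
Op 4: inc R2 by 4 -> R2=(0,0,9,0) value=9
Op 5: inc R3 by 5 -> R3=(0,0,0,8) value=8
Op 6: inc R3 by 1 -> R3=(0,0,0,9) value=9
Op 7: merge R3<->R2 -> R3=(0,0,9,9) R2=(0,0,9,9)
Op 8: merge R0<->R3 -> R0=(2,0,9,9) R3=(2,0,9,9)
Op 9: inc R0 by 1 -> R0=(3,0,9,9) value=21
Op 10: inc R2 by 4 -> R2=(0,0,13,9) value=22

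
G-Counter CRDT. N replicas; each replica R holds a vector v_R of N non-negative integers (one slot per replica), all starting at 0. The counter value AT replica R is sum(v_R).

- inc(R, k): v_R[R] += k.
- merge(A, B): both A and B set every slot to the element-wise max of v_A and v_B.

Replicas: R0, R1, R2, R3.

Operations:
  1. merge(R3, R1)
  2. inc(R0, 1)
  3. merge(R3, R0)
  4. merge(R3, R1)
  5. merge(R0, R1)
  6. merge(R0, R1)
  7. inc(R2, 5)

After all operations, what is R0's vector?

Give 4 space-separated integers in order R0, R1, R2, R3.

Answer: 1 0 0 0

Derivation:
Op 1: merge R3<->R1 -> R3=(0,0,0,0) R1=(0,0,0,0)
Op 2: inc R0 by 1 -> R0=(1,0,0,0) value=1
Op 3: merge R3<->R0 -> R3=(1,0,0,0) R0=(1,0,0,0)
Op 4: merge R3<->R1 -> R3=(1,0,0,0) R1=(1,0,0,0)
Op 5: merge R0<->R1 -> R0=(1,0,0,0) R1=(1,0,0,0)
Op 6: merge R0<->R1 -> R0=(1,0,0,0) R1=(1,0,0,0)
Op 7: inc R2 by 5 -> R2=(0,0,5,0) value=5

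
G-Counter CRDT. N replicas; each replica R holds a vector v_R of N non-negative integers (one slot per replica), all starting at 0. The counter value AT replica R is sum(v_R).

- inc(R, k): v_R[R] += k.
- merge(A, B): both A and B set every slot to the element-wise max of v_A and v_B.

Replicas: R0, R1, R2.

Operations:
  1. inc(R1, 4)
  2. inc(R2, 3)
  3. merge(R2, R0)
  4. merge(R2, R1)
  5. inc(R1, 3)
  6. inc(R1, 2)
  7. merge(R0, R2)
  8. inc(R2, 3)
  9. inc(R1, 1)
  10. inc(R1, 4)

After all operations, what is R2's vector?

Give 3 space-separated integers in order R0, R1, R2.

Answer: 0 4 6

Derivation:
Op 1: inc R1 by 4 -> R1=(0,4,0) value=4
Op 2: inc R2 by 3 -> R2=(0,0,3) value=3
Op 3: merge R2<->R0 -> R2=(0,0,3) R0=(0,0,3)
Op 4: merge R2<->R1 -> R2=(0,4,3) R1=(0,4,3)
Op 5: inc R1 by 3 -> R1=(0,7,3) value=10
Op 6: inc R1 by 2 -> R1=(0,9,3) value=12
Op 7: merge R0<->R2 -> R0=(0,4,3) R2=(0,4,3)
Op 8: inc R2 by 3 -> R2=(0,4,6) value=10
Op 9: inc R1 by 1 -> R1=(0,10,3) value=13
Op 10: inc R1 by 4 -> R1=(0,14,3) value=17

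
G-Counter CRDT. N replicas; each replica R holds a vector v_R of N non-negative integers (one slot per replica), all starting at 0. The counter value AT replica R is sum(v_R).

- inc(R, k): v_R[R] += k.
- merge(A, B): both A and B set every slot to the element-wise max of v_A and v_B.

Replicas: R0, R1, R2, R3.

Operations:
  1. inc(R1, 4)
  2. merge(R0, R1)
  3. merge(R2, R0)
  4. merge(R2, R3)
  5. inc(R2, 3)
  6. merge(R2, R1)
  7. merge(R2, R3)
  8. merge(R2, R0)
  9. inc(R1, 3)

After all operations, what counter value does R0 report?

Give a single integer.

Answer: 7

Derivation:
Op 1: inc R1 by 4 -> R1=(0,4,0,0) value=4
Op 2: merge R0<->R1 -> R0=(0,4,0,0) R1=(0,4,0,0)
Op 3: merge R2<->R0 -> R2=(0,4,0,0) R0=(0,4,0,0)
Op 4: merge R2<->R3 -> R2=(0,4,0,0) R3=(0,4,0,0)
Op 5: inc R2 by 3 -> R2=(0,4,3,0) value=7
Op 6: merge R2<->R1 -> R2=(0,4,3,0) R1=(0,4,3,0)
Op 7: merge R2<->R3 -> R2=(0,4,3,0) R3=(0,4,3,0)
Op 8: merge R2<->R0 -> R2=(0,4,3,0) R0=(0,4,3,0)
Op 9: inc R1 by 3 -> R1=(0,7,3,0) value=10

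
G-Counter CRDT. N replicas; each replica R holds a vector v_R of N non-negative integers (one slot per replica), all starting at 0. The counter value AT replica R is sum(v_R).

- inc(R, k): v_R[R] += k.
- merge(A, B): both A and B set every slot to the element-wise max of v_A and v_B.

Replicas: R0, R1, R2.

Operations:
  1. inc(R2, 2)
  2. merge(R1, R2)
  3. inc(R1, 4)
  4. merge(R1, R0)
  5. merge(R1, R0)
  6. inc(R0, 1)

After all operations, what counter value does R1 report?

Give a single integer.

Answer: 6

Derivation:
Op 1: inc R2 by 2 -> R2=(0,0,2) value=2
Op 2: merge R1<->R2 -> R1=(0,0,2) R2=(0,0,2)
Op 3: inc R1 by 4 -> R1=(0,4,2) value=6
Op 4: merge R1<->R0 -> R1=(0,4,2) R0=(0,4,2)
Op 5: merge R1<->R0 -> R1=(0,4,2) R0=(0,4,2)
Op 6: inc R0 by 1 -> R0=(1,4,2) value=7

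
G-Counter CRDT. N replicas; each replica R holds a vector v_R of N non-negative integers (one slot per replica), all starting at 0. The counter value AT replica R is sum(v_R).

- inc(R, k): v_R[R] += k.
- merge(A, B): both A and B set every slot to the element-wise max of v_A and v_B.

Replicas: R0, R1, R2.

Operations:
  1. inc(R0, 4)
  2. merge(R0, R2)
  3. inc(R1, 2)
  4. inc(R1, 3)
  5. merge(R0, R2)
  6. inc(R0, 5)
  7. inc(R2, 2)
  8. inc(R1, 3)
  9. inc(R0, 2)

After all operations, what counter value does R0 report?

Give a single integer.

Op 1: inc R0 by 4 -> R0=(4,0,0) value=4
Op 2: merge R0<->R2 -> R0=(4,0,0) R2=(4,0,0)
Op 3: inc R1 by 2 -> R1=(0,2,0) value=2
Op 4: inc R1 by 3 -> R1=(0,5,0) value=5
Op 5: merge R0<->R2 -> R0=(4,0,0) R2=(4,0,0)
Op 6: inc R0 by 5 -> R0=(9,0,0) value=9
Op 7: inc R2 by 2 -> R2=(4,0,2) value=6
Op 8: inc R1 by 3 -> R1=(0,8,0) value=8
Op 9: inc R0 by 2 -> R0=(11,0,0) value=11

Answer: 11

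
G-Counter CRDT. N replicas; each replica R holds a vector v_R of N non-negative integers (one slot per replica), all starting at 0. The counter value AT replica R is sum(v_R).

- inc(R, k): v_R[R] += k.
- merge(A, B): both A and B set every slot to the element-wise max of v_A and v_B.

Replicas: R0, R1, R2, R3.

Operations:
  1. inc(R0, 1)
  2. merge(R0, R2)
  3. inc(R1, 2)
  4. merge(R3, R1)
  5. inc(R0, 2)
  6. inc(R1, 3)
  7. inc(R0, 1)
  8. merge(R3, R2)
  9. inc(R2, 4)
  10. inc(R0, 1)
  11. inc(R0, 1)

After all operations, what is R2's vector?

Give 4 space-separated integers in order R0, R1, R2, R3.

Op 1: inc R0 by 1 -> R0=(1,0,0,0) value=1
Op 2: merge R0<->R2 -> R0=(1,0,0,0) R2=(1,0,0,0)
Op 3: inc R1 by 2 -> R1=(0,2,0,0) value=2
Op 4: merge R3<->R1 -> R3=(0,2,0,0) R1=(0,2,0,0)
Op 5: inc R0 by 2 -> R0=(3,0,0,0) value=3
Op 6: inc R1 by 3 -> R1=(0,5,0,0) value=5
Op 7: inc R0 by 1 -> R0=(4,0,0,0) value=4
Op 8: merge R3<->R2 -> R3=(1,2,0,0) R2=(1,2,0,0)
Op 9: inc R2 by 4 -> R2=(1,2,4,0) value=7
Op 10: inc R0 by 1 -> R0=(5,0,0,0) value=5
Op 11: inc R0 by 1 -> R0=(6,0,0,0) value=6

Answer: 1 2 4 0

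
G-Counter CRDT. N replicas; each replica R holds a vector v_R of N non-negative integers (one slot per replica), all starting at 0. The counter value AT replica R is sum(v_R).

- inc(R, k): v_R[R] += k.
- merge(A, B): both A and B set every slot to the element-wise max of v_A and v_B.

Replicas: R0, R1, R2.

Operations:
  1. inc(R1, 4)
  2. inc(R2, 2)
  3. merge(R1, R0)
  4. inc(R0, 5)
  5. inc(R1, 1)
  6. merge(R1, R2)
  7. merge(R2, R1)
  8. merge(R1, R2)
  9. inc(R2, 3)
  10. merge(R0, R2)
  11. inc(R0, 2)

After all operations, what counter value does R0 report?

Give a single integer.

Op 1: inc R1 by 4 -> R1=(0,4,0) value=4
Op 2: inc R2 by 2 -> R2=(0,0,2) value=2
Op 3: merge R1<->R0 -> R1=(0,4,0) R0=(0,4,0)
Op 4: inc R0 by 5 -> R0=(5,4,0) value=9
Op 5: inc R1 by 1 -> R1=(0,5,0) value=5
Op 6: merge R1<->R2 -> R1=(0,5,2) R2=(0,5,2)
Op 7: merge R2<->R1 -> R2=(0,5,2) R1=(0,5,2)
Op 8: merge R1<->R2 -> R1=(0,5,2) R2=(0,5,2)
Op 9: inc R2 by 3 -> R2=(0,5,5) value=10
Op 10: merge R0<->R2 -> R0=(5,5,5) R2=(5,5,5)
Op 11: inc R0 by 2 -> R0=(7,5,5) value=17

Answer: 17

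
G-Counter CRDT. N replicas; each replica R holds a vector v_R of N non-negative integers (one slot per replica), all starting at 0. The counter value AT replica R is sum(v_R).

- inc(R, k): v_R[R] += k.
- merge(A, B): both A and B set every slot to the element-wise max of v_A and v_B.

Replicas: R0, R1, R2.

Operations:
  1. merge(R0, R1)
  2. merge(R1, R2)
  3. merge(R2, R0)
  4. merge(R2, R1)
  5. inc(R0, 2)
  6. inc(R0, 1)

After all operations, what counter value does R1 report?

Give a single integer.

Op 1: merge R0<->R1 -> R0=(0,0,0) R1=(0,0,0)
Op 2: merge R1<->R2 -> R1=(0,0,0) R2=(0,0,0)
Op 3: merge R2<->R0 -> R2=(0,0,0) R0=(0,0,0)
Op 4: merge R2<->R1 -> R2=(0,0,0) R1=(0,0,0)
Op 5: inc R0 by 2 -> R0=(2,0,0) value=2
Op 6: inc R0 by 1 -> R0=(3,0,0) value=3

Answer: 0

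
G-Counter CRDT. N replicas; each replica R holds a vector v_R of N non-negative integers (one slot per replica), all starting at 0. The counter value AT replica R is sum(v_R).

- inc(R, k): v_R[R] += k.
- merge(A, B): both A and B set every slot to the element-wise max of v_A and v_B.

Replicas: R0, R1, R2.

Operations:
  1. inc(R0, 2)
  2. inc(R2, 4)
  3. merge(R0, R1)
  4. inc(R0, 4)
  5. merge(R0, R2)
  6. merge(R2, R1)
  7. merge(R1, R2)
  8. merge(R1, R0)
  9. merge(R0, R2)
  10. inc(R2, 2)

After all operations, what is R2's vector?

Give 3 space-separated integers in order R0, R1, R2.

Op 1: inc R0 by 2 -> R0=(2,0,0) value=2
Op 2: inc R2 by 4 -> R2=(0,0,4) value=4
Op 3: merge R0<->R1 -> R0=(2,0,0) R1=(2,0,0)
Op 4: inc R0 by 4 -> R0=(6,0,0) value=6
Op 5: merge R0<->R2 -> R0=(6,0,4) R2=(6,0,4)
Op 6: merge R2<->R1 -> R2=(6,0,4) R1=(6,0,4)
Op 7: merge R1<->R2 -> R1=(6,0,4) R2=(6,0,4)
Op 8: merge R1<->R0 -> R1=(6,0,4) R0=(6,0,4)
Op 9: merge R0<->R2 -> R0=(6,0,4) R2=(6,0,4)
Op 10: inc R2 by 2 -> R2=(6,0,6) value=12

Answer: 6 0 6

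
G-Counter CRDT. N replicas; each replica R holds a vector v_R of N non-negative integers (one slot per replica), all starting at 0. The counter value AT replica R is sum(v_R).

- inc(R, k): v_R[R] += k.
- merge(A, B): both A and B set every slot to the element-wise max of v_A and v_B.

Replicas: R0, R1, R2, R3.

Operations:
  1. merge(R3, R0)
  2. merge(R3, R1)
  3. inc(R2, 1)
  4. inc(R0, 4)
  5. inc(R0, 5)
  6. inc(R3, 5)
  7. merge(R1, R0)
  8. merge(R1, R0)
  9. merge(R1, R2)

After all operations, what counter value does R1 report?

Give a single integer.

Answer: 10

Derivation:
Op 1: merge R3<->R0 -> R3=(0,0,0,0) R0=(0,0,0,0)
Op 2: merge R3<->R1 -> R3=(0,0,0,0) R1=(0,0,0,0)
Op 3: inc R2 by 1 -> R2=(0,0,1,0) value=1
Op 4: inc R0 by 4 -> R0=(4,0,0,0) value=4
Op 5: inc R0 by 5 -> R0=(9,0,0,0) value=9
Op 6: inc R3 by 5 -> R3=(0,0,0,5) value=5
Op 7: merge R1<->R0 -> R1=(9,0,0,0) R0=(9,0,0,0)
Op 8: merge R1<->R0 -> R1=(9,0,0,0) R0=(9,0,0,0)
Op 9: merge R1<->R2 -> R1=(9,0,1,0) R2=(9,0,1,0)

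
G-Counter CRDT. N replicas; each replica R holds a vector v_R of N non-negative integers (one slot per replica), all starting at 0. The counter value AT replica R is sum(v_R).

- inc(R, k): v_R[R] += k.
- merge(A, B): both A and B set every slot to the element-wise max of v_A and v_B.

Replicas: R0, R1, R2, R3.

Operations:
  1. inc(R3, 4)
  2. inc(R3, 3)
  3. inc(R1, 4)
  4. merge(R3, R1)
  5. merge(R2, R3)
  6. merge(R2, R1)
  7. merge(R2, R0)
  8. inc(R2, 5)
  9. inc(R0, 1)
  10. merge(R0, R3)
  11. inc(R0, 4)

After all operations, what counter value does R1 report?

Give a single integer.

Op 1: inc R3 by 4 -> R3=(0,0,0,4) value=4
Op 2: inc R3 by 3 -> R3=(0,0,0,7) value=7
Op 3: inc R1 by 4 -> R1=(0,4,0,0) value=4
Op 4: merge R3<->R1 -> R3=(0,4,0,7) R1=(0,4,0,7)
Op 5: merge R2<->R3 -> R2=(0,4,0,7) R3=(0,4,0,7)
Op 6: merge R2<->R1 -> R2=(0,4,0,7) R1=(0,4,0,7)
Op 7: merge R2<->R0 -> R2=(0,4,0,7) R0=(0,4,0,7)
Op 8: inc R2 by 5 -> R2=(0,4,5,7) value=16
Op 9: inc R0 by 1 -> R0=(1,4,0,7) value=12
Op 10: merge R0<->R3 -> R0=(1,4,0,7) R3=(1,4,0,7)
Op 11: inc R0 by 4 -> R0=(5,4,0,7) value=16

Answer: 11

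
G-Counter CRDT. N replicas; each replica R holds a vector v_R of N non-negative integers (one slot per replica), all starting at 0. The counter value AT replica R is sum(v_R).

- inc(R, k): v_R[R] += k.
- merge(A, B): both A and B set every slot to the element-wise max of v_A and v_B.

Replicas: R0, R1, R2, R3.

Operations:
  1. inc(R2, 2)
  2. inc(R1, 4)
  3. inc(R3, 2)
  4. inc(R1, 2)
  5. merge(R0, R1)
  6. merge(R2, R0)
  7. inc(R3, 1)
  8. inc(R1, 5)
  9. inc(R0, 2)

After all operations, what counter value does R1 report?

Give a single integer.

Op 1: inc R2 by 2 -> R2=(0,0,2,0) value=2
Op 2: inc R1 by 4 -> R1=(0,4,0,0) value=4
Op 3: inc R3 by 2 -> R3=(0,0,0,2) value=2
Op 4: inc R1 by 2 -> R1=(0,6,0,0) value=6
Op 5: merge R0<->R1 -> R0=(0,6,0,0) R1=(0,6,0,0)
Op 6: merge R2<->R0 -> R2=(0,6,2,0) R0=(0,6,2,0)
Op 7: inc R3 by 1 -> R3=(0,0,0,3) value=3
Op 8: inc R1 by 5 -> R1=(0,11,0,0) value=11
Op 9: inc R0 by 2 -> R0=(2,6,2,0) value=10

Answer: 11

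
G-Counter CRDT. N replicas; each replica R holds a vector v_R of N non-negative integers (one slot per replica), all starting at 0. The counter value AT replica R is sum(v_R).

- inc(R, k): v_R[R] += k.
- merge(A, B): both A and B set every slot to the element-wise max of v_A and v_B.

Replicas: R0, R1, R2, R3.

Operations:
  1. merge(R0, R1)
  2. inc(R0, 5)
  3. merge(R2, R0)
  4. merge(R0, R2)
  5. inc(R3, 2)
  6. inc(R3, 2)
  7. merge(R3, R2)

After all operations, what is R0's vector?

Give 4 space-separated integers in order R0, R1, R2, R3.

Answer: 5 0 0 0

Derivation:
Op 1: merge R0<->R1 -> R0=(0,0,0,0) R1=(0,0,0,0)
Op 2: inc R0 by 5 -> R0=(5,0,0,0) value=5
Op 3: merge R2<->R0 -> R2=(5,0,0,0) R0=(5,0,0,0)
Op 4: merge R0<->R2 -> R0=(5,0,0,0) R2=(5,0,0,0)
Op 5: inc R3 by 2 -> R3=(0,0,0,2) value=2
Op 6: inc R3 by 2 -> R3=(0,0,0,4) value=4
Op 7: merge R3<->R2 -> R3=(5,0,0,4) R2=(5,0,0,4)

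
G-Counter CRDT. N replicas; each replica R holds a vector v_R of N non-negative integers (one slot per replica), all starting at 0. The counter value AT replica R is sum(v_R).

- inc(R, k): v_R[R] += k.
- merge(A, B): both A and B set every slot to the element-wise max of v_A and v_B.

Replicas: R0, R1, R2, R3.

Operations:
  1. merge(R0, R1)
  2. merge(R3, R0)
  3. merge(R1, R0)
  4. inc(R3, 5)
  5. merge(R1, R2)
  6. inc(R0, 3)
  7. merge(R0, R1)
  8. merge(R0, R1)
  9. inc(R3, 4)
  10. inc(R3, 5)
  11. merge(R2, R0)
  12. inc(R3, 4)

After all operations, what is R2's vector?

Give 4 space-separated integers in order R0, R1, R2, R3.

Op 1: merge R0<->R1 -> R0=(0,0,0,0) R1=(0,0,0,0)
Op 2: merge R3<->R0 -> R3=(0,0,0,0) R0=(0,0,0,0)
Op 3: merge R1<->R0 -> R1=(0,0,0,0) R0=(0,0,0,0)
Op 4: inc R3 by 5 -> R3=(0,0,0,5) value=5
Op 5: merge R1<->R2 -> R1=(0,0,0,0) R2=(0,0,0,0)
Op 6: inc R0 by 3 -> R0=(3,0,0,0) value=3
Op 7: merge R0<->R1 -> R0=(3,0,0,0) R1=(3,0,0,0)
Op 8: merge R0<->R1 -> R0=(3,0,0,0) R1=(3,0,0,0)
Op 9: inc R3 by 4 -> R3=(0,0,0,9) value=9
Op 10: inc R3 by 5 -> R3=(0,0,0,14) value=14
Op 11: merge R2<->R0 -> R2=(3,0,0,0) R0=(3,0,0,0)
Op 12: inc R3 by 4 -> R3=(0,0,0,18) value=18

Answer: 3 0 0 0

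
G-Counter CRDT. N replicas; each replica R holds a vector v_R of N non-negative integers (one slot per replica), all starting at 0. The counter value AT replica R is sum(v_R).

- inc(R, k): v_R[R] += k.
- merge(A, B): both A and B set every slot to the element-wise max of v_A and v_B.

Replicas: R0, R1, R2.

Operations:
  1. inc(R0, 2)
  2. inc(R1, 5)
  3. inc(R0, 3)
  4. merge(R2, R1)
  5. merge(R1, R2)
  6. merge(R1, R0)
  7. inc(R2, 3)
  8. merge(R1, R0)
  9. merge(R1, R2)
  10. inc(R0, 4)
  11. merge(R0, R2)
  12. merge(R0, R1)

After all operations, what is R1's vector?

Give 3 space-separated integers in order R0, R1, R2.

Answer: 9 5 3

Derivation:
Op 1: inc R0 by 2 -> R0=(2,0,0) value=2
Op 2: inc R1 by 5 -> R1=(0,5,0) value=5
Op 3: inc R0 by 3 -> R0=(5,0,0) value=5
Op 4: merge R2<->R1 -> R2=(0,5,0) R1=(0,5,0)
Op 5: merge R1<->R2 -> R1=(0,5,0) R2=(0,5,0)
Op 6: merge R1<->R0 -> R1=(5,5,0) R0=(5,5,0)
Op 7: inc R2 by 3 -> R2=(0,5,3) value=8
Op 8: merge R1<->R0 -> R1=(5,5,0) R0=(5,5,0)
Op 9: merge R1<->R2 -> R1=(5,5,3) R2=(5,5,3)
Op 10: inc R0 by 4 -> R0=(9,5,0) value=14
Op 11: merge R0<->R2 -> R0=(9,5,3) R2=(9,5,3)
Op 12: merge R0<->R1 -> R0=(9,5,3) R1=(9,5,3)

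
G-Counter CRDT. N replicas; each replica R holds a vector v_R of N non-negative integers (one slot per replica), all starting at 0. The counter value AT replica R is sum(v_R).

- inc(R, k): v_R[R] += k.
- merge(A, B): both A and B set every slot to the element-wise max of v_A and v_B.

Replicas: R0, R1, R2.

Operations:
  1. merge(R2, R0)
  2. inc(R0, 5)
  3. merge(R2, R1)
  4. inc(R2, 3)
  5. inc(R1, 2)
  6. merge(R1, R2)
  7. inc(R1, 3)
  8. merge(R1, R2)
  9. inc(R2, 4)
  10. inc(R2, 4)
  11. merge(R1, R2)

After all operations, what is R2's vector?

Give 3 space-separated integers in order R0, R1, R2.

Answer: 0 5 11

Derivation:
Op 1: merge R2<->R0 -> R2=(0,0,0) R0=(0,0,0)
Op 2: inc R0 by 5 -> R0=(5,0,0) value=5
Op 3: merge R2<->R1 -> R2=(0,0,0) R1=(0,0,0)
Op 4: inc R2 by 3 -> R2=(0,0,3) value=3
Op 5: inc R1 by 2 -> R1=(0,2,0) value=2
Op 6: merge R1<->R2 -> R1=(0,2,3) R2=(0,2,3)
Op 7: inc R1 by 3 -> R1=(0,5,3) value=8
Op 8: merge R1<->R2 -> R1=(0,5,3) R2=(0,5,3)
Op 9: inc R2 by 4 -> R2=(0,5,7) value=12
Op 10: inc R2 by 4 -> R2=(0,5,11) value=16
Op 11: merge R1<->R2 -> R1=(0,5,11) R2=(0,5,11)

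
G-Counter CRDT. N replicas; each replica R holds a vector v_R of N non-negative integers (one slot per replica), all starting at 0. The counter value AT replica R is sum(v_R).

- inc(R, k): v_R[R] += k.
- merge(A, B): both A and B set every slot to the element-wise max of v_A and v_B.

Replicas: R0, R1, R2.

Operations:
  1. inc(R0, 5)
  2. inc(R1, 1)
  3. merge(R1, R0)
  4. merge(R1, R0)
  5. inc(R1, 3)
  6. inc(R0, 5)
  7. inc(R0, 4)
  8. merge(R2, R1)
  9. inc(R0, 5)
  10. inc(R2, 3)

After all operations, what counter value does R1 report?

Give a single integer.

Op 1: inc R0 by 5 -> R0=(5,0,0) value=5
Op 2: inc R1 by 1 -> R1=(0,1,0) value=1
Op 3: merge R1<->R0 -> R1=(5,1,0) R0=(5,1,0)
Op 4: merge R1<->R0 -> R1=(5,1,0) R0=(5,1,0)
Op 5: inc R1 by 3 -> R1=(5,4,0) value=9
Op 6: inc R0 by 5 -> R0=(10,1,0) value=11
Op 7: inc R0 by 4 -> R0=(14,1,0) value=15
Op 8: merge R2<->R1 -> R2=(5,4,0) R1=(5,4,0)
Op 9: inc R0 by 5 -> R0=(19,1,0) value=20
Op 10: inc R2 by 3 -> R2=(5,4,3) value=12

Answer: 9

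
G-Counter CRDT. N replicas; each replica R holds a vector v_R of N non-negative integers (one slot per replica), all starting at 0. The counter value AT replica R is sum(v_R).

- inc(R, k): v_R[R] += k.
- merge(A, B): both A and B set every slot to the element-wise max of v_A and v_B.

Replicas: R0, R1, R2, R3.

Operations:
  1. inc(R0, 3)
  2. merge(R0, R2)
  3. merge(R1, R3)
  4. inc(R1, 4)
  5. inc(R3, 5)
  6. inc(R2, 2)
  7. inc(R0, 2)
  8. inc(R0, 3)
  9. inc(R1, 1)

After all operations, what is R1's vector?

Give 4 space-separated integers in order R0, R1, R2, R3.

Op 1: inc R0 by 3 -> R0=(3,0,0,0) value=3
Op 2: merge R0<->R2 -> R0=(3,0,0,0) R2=(3,0,0,0)
Op 3: merge R1<->R3 -> R1=(0,0,0,0) R3=(0,0,0,0)
Op 4: inc R1 by 4 -> R1=(0,4,0,0) value=4
Op 5: inc R3 by 5 -> R3=(0,0,0,5) value=5
Op 6: inc R2 by 2 -> R2=(3,0,2,0) value=5
Op 7: inc R0 by 2 -> R0=(5,0,0,0) value=5
Op 8: inc R0 by 3 -> R0=(8,0,0,0) value=8
Op 9: inc R1 by 1 -> R1=(0,5,0,0) value=5

Answer: 0 5 0 0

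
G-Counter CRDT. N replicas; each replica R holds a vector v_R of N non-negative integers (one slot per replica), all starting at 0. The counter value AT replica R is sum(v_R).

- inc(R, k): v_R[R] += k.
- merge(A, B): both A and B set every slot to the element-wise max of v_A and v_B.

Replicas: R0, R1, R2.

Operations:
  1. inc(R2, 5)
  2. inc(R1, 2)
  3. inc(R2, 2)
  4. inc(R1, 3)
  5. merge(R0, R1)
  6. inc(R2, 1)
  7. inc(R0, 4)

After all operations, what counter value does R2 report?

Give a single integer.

Answer: 8

Derivation:
Op 1: inc R2 by 5 -> R2=(0,0,5) value=5
Op 2: inc R1 by 2 -> R1=(0,2,0) value=2
Op 3: inc R2 by 2 -> R2=(0,0,7) value=7
Op 4: inc R1 by 3 -> R1=(0,5,0) value=5
Op 5: merge R0<->R1 -> R0=(0,5,0) R1=(0,5,0)
Op 6: inc R2 by 1 -> R2=(0,0,8) value=8
Op 7: inc R0 by 4 -> R0=(4,5,0) value=9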